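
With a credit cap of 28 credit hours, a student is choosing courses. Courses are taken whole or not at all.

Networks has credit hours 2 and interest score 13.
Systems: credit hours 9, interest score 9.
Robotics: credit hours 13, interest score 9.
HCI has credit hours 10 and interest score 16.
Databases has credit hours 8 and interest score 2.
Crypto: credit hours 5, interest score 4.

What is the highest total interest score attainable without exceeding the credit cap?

This is an integer program with binary decision variables.
Take Networks, Systems, HCI, and Crypto: credit hours 2 + 9 + 10 + 5 = 26 ≤ 28, interest score 13 + 9 + 16 + 4 = 42.
No other feasible combination does better.

42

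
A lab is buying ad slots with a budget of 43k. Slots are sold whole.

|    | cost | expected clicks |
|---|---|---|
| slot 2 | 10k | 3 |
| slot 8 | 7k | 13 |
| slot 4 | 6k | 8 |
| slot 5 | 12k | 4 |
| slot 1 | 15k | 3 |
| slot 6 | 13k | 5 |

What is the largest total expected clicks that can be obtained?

Take slot 8, slot 4, slot 5, and slot 6: cost 7 + 6 + 12 + 13 = 38 ≤ 43, expected clicks 13 + 8 + 4 + 5 = 30.
No other feasible combination does better.

30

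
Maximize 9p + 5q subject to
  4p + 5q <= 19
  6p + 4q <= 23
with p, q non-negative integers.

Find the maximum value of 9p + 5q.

Relaxing integrality, the LP optimum is 34.50 at (p,q) = (3.83, 0), which is not an integer point.
(p,q)=(3,1): 4·3+5·1=17≤19, 6·3+4·1=22≤23, objective 32.
(p,q)=(2,2): 4·2+5·2=18≤19, 6·2+4·2=20≤23, objective 28.
Maximum is 32 at (p,q)=(3,1).

32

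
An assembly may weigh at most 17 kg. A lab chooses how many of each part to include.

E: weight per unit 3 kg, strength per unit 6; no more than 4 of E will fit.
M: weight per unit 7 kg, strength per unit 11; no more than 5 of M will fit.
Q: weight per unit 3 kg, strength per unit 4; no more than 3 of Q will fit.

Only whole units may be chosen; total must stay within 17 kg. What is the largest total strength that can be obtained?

29

This is a bounded integer knapsack.
3×E and 1×M: weight 16 ≤ 17, strength 3·6 + 1·11 = 29.
1×E and 2×M: weight 17 ≤ 17, strength 1·6 + 2·11 = 28.
Best is 29.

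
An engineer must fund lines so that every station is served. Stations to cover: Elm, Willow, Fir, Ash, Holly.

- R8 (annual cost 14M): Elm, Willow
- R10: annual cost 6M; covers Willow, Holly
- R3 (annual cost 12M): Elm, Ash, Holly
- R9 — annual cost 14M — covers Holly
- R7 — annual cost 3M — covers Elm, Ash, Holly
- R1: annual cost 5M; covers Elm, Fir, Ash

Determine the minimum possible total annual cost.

11

Choose R10 and R1: together they cover Elm, Willow, Fir, Ash, Holly — every station.
Total annual cost: 6 + 5 = 11.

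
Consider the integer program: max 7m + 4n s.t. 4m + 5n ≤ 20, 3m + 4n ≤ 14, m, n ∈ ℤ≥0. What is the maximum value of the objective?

28

The continuous relaxation peaks at (4.67, 0) with value 32.67; rounding to a feasible lattice point costs some objective.
(m,n)=(4,0): 4·4+5·0=16≤20, 3·4+4·0=12≤14, objective 28.
(m,n)=(3,1): 4·3+5·1=17≤20, 3·3+4·1=13≤14, objective 25.
(m,n)=(3,0): 4·3+5·0=12≤20, 3·3+4·0=9≤14, objective 21.
The best lattice point is (4,0), giving 28.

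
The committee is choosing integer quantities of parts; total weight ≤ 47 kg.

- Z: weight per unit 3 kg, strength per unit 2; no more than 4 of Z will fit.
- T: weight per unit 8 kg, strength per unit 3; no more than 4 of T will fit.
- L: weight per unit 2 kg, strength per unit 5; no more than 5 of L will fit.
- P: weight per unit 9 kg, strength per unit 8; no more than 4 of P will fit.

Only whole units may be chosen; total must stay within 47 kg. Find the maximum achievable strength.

L has the best ratio (5/2); taking only L gives at most 5×5 = 25 (stopped by the supply cap of 5).
Mixing does better — 5×L and 4×P: weight 46 ≤ 47, strength 5·5 + 4·8 = 57.

57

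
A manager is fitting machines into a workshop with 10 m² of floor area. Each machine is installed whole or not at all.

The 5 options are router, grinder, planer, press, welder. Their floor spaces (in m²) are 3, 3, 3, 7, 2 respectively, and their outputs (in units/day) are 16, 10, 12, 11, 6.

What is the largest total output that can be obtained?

Allowing fractional choices, the relaxed optimum would be about 41.0, but machines are indivisible.
router + grinder + planer: floor space 3 + 3 + 3 = 9 ≤ 10, output 16 + 10 + 12 = 38.
router + grinder + welder: floor space 3 + 3 + 2 = 8 ≤ 10, output 16 + 10 + 6 = 32.
router + planer + welder: floor space 3 + 3 + 2 = 8 ≤ 10, output 16 + 12 + 6 = 34.
Best is router, grinder, and planer with total output 38.

38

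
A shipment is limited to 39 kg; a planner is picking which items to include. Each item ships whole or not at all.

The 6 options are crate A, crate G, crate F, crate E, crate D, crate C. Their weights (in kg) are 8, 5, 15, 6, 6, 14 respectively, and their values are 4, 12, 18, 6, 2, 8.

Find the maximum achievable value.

40

crate G + crate F + crate C: weight 5 + 15 + 14 = 34 ≤ 39, value 12 + 18 + 8 = 38.
crate A + crate G + crate F + crate E: weight 8 + 5 + 15 + 6 = 34 ≤ 39, value 4 + 12 + 18 + 6 = 40.
crate G + crate F + crate E + crate D: weight 5 + 15 + 6 + 6 = 32 ≤ 39, value 12 + 18 + 6 + 2 = 38.
Best is crate A, crate G, crate F, and crate E with total value 40.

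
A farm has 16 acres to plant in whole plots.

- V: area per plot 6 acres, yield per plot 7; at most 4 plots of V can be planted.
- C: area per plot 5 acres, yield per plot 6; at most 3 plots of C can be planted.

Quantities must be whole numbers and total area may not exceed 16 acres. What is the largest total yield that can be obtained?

19

This is a bounded integer knapsack.
Take 1×V and 2×C: area 16 ≤ 16, yield 1·7 + 2·6 = 19.
No other integer combination yields more.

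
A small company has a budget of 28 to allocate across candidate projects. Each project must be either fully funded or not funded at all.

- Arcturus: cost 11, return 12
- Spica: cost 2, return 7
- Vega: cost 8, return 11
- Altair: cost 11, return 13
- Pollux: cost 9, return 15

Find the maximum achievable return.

Allowing fractional choices, the relaxed optimum would be about 43.6, but projects are indivisible.
Arcturus + Vega + Pollux: cost 11 + 8 + 9 = 28 ≤ 28, return 12 + 11 + 15 = 38.
Vega + Altair + Pollux: cost 8 + 11 + 9 = 28 ≤ 28, return 11 + 13 + 15 = 39.
Spica + Altair + Pollux: cost 2 + 11 + 9 = 22 ≤ 28, return 7 + 13 + 15 = 35.
Best is Vega, Altair, and Pollux with total return 39.

39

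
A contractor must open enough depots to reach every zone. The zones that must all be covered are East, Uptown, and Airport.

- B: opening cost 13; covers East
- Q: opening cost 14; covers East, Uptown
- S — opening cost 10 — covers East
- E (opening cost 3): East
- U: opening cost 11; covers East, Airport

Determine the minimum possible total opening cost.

25

Choose Q and U: together they cover East, Uptown, Airport — every zone.
Total opening cost: 14 + 11 = 25.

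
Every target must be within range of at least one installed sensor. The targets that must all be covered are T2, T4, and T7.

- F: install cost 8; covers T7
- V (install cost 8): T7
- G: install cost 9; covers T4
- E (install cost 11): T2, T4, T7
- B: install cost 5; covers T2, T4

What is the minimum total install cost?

11

This is a weighted set-cover instance.
The greedy cost-per-new-target heuristic would pick B and F for 13, but a cheaper cover exists.
E alone covers T2, T4, T7 — every target.
Total install cost: 11.
No cover costs less than 11.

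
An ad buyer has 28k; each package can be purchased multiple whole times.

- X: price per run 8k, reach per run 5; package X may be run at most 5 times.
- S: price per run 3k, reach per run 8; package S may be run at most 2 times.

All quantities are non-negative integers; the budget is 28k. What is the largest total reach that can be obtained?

S has the best ratio (8/3); taking only S gives at most 2×8 = 16 (stopped by the supply cap of 2).
Mixing does better — 2×X and 2×S: price 22 ≤ 28, reach 2·5 + 2·8 = 26.

26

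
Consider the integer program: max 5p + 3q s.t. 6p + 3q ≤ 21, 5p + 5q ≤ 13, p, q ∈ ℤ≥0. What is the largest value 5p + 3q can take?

The continuous relaxation peaks at (2.6, 0) with value 13.00; rounding to a feasible lattice point costs some objective.
(p,q)=(2,0): 6·2+3·0=12≤21, 5·2+5·0=10≤13, objective 10.
(p,q)=(1,1): 6·1+3·1=9≤21, 5·1+5·1=10≤13, objective 8.
(p,q)=(1,0): 6·1+3·0=6≤21, 5·1+5·0=5≤13, objective 5.
No feasible integer point exceeds 10.

10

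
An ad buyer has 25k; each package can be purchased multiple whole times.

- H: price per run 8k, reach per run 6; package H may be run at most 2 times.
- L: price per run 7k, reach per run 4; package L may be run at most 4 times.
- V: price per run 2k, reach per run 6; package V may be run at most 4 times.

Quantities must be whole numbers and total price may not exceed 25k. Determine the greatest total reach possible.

V has the best ratio (6/2); taking only V gives at most 4×6 = 24 (stopped by the supply cap of 4).
Mixing does better — 2×H and 4×V: price 24 ≤ 25, reach 2·6 + 4·6 = 36.

36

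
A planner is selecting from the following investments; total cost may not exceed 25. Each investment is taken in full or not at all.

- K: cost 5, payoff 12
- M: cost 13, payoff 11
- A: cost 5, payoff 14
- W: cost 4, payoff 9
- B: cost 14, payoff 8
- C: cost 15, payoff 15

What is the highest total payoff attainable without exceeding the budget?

41

Allowing fractional choices, the relaxed optimum would be about 46.0, but investments are indivisible.
K + A + C: cost 5 + 5 + 15 = 25 ≤ 25, payoff 12 + 14 + 15 = 41.
K + M + A: cost 5 + 13 + 5 = 23 ≤ 25, payoff 12 + 11 + 14 = 37.
A + W + C: cost 5 + 4 + 15 = 24 ≤ 25, payoff 14 + 9 + 15 = 38.
Best is K, A, and C with total payoff 41.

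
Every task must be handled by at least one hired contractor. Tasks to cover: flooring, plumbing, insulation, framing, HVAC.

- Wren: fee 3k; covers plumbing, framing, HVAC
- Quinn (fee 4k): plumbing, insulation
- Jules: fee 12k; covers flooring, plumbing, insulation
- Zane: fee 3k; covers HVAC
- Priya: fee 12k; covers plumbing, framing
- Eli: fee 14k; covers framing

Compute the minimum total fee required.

The greedy cost-per-new-task heuristic would pick Wren, Quinn, and Jules for 19, but a cheaper cover exists.
Choose Wren and Jules: together they cover flooring, plumbing, insulation, framing, HVAC — every task.
Total fee: 3 + 12 = 15.
No cover costs less than 15.

15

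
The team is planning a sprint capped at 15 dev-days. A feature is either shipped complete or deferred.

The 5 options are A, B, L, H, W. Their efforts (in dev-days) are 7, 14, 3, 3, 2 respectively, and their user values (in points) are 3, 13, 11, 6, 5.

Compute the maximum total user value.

25

Treat it as a binary knapsack problem.
Allowing fractional choices, the relaxed optimum would be about 28.5, but features are indivisible.
A + L + H: effort 7 + 3 + 3 = 13 ≤ 15, user value 3 + 11 + 6 = 20.
A + L + H + W: effort 7 + 3 + 3 + 2 = 15 ≤ 15, user value 3 + 11 + 6 + 5 = 25.
L + H + W: effort 3 + 3 + 2 = 8 ≤ 15, user value 11 + 6 + 5 = 22.
Best is A, L, H, and W with total user value 25.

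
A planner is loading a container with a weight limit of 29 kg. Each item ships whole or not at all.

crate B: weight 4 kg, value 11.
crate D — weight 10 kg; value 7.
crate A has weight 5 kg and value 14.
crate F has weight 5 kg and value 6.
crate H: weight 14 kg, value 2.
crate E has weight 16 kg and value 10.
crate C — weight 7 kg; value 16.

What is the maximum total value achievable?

48

Allowing fractional choices, the relaxed optimum would be about 52.6, but items are indivisible.
crate B + crate A + crate F + crate C: weight 4 + 5 + 5 + 7 = 21 ≤ 29, value 11 + 14 + 6 + 16 = 47.
crate B + crate D + crate A + crate C: weight 4 + 10 + 5 + 7 = 26 ≤ 29, value 11 + 7 + 14 + 16 = 48.
Best is crate B, crate D, crate A, and crate C with total value 48.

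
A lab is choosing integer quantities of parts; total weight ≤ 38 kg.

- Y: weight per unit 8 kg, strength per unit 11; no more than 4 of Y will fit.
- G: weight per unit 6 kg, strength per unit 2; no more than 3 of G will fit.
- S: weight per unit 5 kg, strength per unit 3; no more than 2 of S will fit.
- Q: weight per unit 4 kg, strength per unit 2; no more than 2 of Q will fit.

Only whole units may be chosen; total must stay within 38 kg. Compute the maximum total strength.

This is a bounded integer knapsack.
Take 4×Y and 1×S: weight 37 ≤ 38, strength 4·11 + 1·3 = 47.
Y has the best ratio (11/8) and is taken to its limit of 4; remaining capacity is filled optimally with the others.

47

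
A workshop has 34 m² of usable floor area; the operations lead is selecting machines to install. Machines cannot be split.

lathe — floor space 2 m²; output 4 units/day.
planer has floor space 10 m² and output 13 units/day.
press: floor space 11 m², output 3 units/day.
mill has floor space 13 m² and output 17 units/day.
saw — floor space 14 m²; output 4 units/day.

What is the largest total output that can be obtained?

Allowing fractional choices, the relaxed optimum would be about 36.6, but machines are indivisible.
lathe + planer + mill: floor space 2 + 10 + 13 = 25 ≤ 34, output 4 + 13 + 17 = 34.
planer + press + mill: floor space 10 + 11 + 13 = 34 ≤ 34, output 13 + 3 + 17 = 33.
Best is lathe, planer, and mill with total output 34.

34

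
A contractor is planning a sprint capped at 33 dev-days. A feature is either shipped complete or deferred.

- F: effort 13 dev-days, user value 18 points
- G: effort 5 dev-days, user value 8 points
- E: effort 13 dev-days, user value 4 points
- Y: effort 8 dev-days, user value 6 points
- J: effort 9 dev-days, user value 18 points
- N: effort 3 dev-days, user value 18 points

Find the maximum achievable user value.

Allowing fractional choices, the relaxed optimum would be about 64.2, but features are indivisible.
F + Y + J + N: effort 13 + 8 + 9 + 3 = 33 ≤ 33, user value 18 + 6 + 18 + 18 = 60.
F + G + J + N: effort 13 + 5 + 9 + 3 = 30 ≤ 33, user value 18 + 8 + 18 + 18 = 62.
F + J + N: effort 13 + 9 + 3 = 25 ≤ 33, user value 18 + 18 + 18 = 54.
Best is F, G, J, and N with total user value 62.

62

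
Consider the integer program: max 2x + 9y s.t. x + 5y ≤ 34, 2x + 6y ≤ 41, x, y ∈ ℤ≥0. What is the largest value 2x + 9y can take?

(x,y)=(2,6) is feasible, giving 58.
(x,y)=(1,6) is feasible, giving 56.
(x,y)=(0,6) is feasible, giving 54.
No feasible integer point exceeds 58.

58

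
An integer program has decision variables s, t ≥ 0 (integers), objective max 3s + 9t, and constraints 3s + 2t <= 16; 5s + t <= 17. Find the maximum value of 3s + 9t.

(s,t)=(0,8) is feasible, giving 72.
(s,t)=(0,7) is feasible, giving 63.
Maximum is 72 at (s,t)=(0,8).

72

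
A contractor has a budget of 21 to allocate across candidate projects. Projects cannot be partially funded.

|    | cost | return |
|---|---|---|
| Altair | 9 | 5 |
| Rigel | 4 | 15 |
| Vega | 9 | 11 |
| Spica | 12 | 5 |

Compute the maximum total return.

26

Allowing fractional choices, the relaxed optimum would be about 30.4, but projects are indivisible.
Rigel + Spica: cost 4 + 12 = 16 ≤ 21, return 15 + 5 = 20.
Altair + Rigel: cost 9 + 4 = 13 ≤ 21, return 5 + 15 = 20.
Rigel + Vega: cost 4 + 9 = 13 ≤ 21, return 15 + 11 = 26.
Best is Rigel and Vega with total return 26.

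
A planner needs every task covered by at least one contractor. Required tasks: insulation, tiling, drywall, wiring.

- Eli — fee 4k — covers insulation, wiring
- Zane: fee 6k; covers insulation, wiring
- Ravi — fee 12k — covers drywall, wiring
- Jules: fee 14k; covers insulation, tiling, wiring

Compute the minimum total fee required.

This is a weighted set-cover instance.
The greedy cost-per-new-task heuristic would pick Eli, Ravi, and Jules for 30, but a cheaper cover exists.
Choose Ravi and Jules: together they cover insulation, tiling, drywall, wiring — every task.
Total fee: 12 + 14 = 26.
No cover costs less than 26.

26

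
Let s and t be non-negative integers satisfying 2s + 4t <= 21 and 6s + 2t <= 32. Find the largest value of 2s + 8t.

The continuous relaxation peaks at (0, 5.25) with value 42.00; rounding to a feasible lattice point costs some objective.
(s,t)=(0,5): 2·0+4·5=20≤21, 6·0+2·5=10≤32, objective 40.
(s,t)=(1,4): 2·1+4·4=18≤21, 6·1+2·4=14≤32, objective 34.
Maximum is 40 at (s,t)=(0,5).

40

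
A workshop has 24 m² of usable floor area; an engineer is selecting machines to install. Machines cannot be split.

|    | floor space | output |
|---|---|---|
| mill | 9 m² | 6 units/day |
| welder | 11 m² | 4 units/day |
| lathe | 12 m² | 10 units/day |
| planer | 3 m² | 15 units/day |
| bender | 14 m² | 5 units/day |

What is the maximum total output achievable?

31

Take mill, lathe, and planer: floor space 9 + 12 + 3 = 24 ≤ 24, output 6 + 10 + 15 = 31.
No other feasible combination does better.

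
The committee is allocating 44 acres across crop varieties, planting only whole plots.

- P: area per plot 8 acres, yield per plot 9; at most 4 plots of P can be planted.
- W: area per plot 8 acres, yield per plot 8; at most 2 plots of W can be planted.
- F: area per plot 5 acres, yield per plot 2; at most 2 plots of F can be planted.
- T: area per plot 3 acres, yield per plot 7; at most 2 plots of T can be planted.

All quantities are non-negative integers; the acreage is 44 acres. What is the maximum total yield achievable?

52

3×P, 1×W, 1×F, and 2×T: area 43 ≤ 44, yield 3·9 + 1·8 + 1·2 + 2·7 = 51.
4×P, 1×F, and 2×T: area 43 ≤ 44, yield 4·9 + 1·2 + 2·7 = 52.
Best is 52.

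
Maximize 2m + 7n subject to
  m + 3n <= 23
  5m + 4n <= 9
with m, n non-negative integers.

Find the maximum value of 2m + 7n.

14

Relaxing integrality, the LP optimum is 15.75 at (m,n) = (0, 2.25), which is not an integer point.
(m,n)=(0,2): 1·0+3·2=6≤23, 5·0+4·2=8≤9, objective 14.
(m,n)=(1,1): 1·1+3·1=4≤23, 5·1+4·1=9≤9, objective 9.
(m,n)=(0,1): 1·0+3·1=3≤23, 5·0+4·1=4≤9, objective 7.
No feasible integer point exceeds 14.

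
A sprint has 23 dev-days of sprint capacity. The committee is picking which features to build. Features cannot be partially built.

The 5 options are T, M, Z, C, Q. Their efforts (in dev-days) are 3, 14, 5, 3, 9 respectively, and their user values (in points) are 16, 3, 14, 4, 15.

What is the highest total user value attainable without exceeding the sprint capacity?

49

Treat it as a binary knapsack problem.
Allowing fractional choices, the relaxed optimum would be about 49.6, but features are indivisible.
T + Z + C + Q: effort 3 + 5 + 3 + 9 = 20 ≤ 23, user value 16 + 14 + 4 + 15 = 49.
T + Z + Q: effort 3 + 5 + 9 = 17 ≤ 23, user value 16 + 14 + 15 = 45.
Best is T, Z, C, and Q with total user value 49.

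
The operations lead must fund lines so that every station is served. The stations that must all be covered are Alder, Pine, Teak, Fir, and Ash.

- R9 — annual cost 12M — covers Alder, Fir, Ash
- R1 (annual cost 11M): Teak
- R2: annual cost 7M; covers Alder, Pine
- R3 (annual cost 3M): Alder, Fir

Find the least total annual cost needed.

30

The greedy cost-per-new-station heuristic would pick R3, R2, R1, and R9 for 33, but a cheaper cover exists.
Choose R9, R1, and R2: together they cover Alder, Pine, Teak, Fir, Ash — every station.
Total annual cost: 12 + 11 + 7 = 30.
No cover costs less than 30.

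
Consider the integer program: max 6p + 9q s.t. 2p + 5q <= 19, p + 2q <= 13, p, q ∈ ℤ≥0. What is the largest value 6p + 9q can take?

(p,q)=(9,0): 2·9+5·0=18≤19, 1·9+2·0=9≤13, objective 54.
(p,q)=(8,0): 2·8+5·0=16≤19, 1·8+2·0=8≤13, objective 48.
The best lattice point is (9,0), giving 54.

54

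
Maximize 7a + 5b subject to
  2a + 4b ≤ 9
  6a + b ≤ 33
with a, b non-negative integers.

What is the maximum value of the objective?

Relaxing integrality, the LP optimum is 31.50 at (a,b) = (4.5, 0), which is not an integer point.
(a,b)=(4,0): 2·4+4·0=8≤9, 6·4+1·0=24≤33, objective 28.
(a,b)=(3,0): 2·3+4·0=6≤9, 6·3+1·0=18≤33, objective 21.
Maximum is 28 at (a,b)=(4,0).

28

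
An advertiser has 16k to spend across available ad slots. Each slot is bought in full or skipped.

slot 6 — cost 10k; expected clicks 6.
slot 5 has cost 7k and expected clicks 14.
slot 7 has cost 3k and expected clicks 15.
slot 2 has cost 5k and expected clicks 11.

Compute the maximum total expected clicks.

Treat it as a binary knapsack problem.
Allowing fractional choices, the relaxed optimum would be about 40.6, but ad slots are indivisible.
slot 5 + slot 7: cost 7 + 3 = 10 ≤ 16, expected clicks 14 + 15 = 29.
slot 7 + slot 2: cost 3 + 5 = 8 ≤ 16, expected clicks 15 + 11 = 26.
slot 5 + slot 7 + slot 2: cost 7 + 3 + 5 = 15 ≤ 16, expected clicks 14 + 15 + 11 = 40.
Best is slot 5, slot 7, and slot 2 with total expected clicks 40.

40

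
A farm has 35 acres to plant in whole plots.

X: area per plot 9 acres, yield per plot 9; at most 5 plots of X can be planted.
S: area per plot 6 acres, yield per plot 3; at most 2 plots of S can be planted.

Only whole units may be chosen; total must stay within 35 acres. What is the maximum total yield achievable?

30

3×X and 1×S: area 33 ≤ 35, yield 3·9 + 1·3 = 30.
3×X: area 27 ≤ 35, yield 3·9 = 27.
Best is 30.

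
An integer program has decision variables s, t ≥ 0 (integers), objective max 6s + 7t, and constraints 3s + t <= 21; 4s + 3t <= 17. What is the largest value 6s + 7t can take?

35

The continuous relaxation peaks at (0, 5.67) with value 39.67; rounding to a feasible lattice point costs some objective.
(s,t)=(0,5): 3·0+1·5=5≤21, 4·0+3·5=15≤17, objective 35.
(s,t)=(1,4): 3·1+1·4=7≤21, 4·1+3·4=16≤17, objective 34.
(s,t)=(0,4): 3·0+1·4=4≤21, 4·0+3·4=12≤17, objective 28.
Maximum is 35 at (s,t)=(0,5).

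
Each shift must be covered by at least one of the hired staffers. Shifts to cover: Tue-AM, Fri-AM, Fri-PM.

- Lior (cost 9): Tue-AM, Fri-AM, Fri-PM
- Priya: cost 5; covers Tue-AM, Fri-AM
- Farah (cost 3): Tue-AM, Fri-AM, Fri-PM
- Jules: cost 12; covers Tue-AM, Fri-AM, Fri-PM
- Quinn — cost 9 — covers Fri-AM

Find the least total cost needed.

Farah alone covers Tue-AM, Fri-AM, Fri-PM — every shift.
Total cost: 3.
No cover costs less than 3.

3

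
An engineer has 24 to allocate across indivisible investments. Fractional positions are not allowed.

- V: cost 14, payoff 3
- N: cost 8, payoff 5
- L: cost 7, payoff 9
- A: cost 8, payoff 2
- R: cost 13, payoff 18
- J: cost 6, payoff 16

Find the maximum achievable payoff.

N + L + J: cost 8 + 7 + 6 = 21 ≤ 24, payoff 5 + 9 + 16 = 30.
R + J: cost 13 + 6 = 19 ≤ 24, payoff 18 + 16 = 34.
L + R: cost 7 + 13 = 20 ≤ 24, payoff 9 + 18 = 27.
Best is R and J with total payoff 34.

34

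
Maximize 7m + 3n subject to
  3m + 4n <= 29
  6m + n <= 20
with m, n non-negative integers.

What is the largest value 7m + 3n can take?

29

(m,n)=(2,5) is feasible, giving 29.
(m,n)=(2,4) is feasible, giving 26.
Maximum is 29 at (m,n)=(2,5).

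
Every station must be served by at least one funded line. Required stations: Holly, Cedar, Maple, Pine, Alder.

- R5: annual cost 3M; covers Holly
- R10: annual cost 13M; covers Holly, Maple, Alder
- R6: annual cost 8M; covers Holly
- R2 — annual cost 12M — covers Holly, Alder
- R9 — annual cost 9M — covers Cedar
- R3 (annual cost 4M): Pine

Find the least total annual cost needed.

26

This is a weighted set-cover instance.
The greedy cost-per-new-station heuristic would pick R5, R3, R10, and R9 for 29, but a cheaper cover exists.
Choose R10, R9, and R3: together they cover Holly, Cedar, Maple, Pine, Alder — every station.
Total annual cost: 13 + 9 + 4 = 26.
No cover costs less than 26.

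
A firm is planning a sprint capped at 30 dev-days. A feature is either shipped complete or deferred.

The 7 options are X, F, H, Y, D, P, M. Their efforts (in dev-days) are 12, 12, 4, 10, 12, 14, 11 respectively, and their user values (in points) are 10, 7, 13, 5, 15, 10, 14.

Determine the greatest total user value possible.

This is an integer program with binary decision variables.
Take H, D, and M: effort 4 + 12 + 11 = 27 ≤ 30, user value 13 + 15 + 14 = 42.
No other feasible combination does better.

42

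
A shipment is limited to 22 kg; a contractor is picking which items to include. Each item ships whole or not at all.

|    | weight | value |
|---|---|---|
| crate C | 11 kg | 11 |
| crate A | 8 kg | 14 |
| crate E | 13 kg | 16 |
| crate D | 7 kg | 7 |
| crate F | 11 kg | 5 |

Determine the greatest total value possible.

30

crate C + crate A: weight 11 + 8 = 19 ≤ 22, value 11 + 14 = 25.
crate A + crate E: weight 8 + 13 = 21 ≤ 22, value 14 + 16 = 30.
Best is crate A and crate E with total value 30.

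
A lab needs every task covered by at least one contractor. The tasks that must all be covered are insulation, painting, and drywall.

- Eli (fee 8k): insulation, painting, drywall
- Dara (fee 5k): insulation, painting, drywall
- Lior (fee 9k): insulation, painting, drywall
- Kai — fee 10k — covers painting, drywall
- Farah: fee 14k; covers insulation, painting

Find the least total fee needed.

Dara alone covers insulation, painting, drywall — every task.
Total fee: 5.

5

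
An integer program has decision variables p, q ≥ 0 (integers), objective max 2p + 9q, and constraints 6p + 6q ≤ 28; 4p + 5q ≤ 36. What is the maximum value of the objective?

(p,q)=(0,4): 6·0+6·4=24≤28, 4·0+5·4=20≤36, objective 36.
(p,q)=(1,3): 6·1+6·3=24≤28, 4·1+5·3=19≤36, objective 29.
(p,q)=(0,3): 6·0+6·3=18≤28, 4·0+5·3=15≤36, objective 27.
No feasible integer point exceeds 36.

36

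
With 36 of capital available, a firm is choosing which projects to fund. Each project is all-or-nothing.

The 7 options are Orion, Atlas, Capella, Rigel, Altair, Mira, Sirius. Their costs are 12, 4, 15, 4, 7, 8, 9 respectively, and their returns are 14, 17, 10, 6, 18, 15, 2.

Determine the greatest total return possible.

70

Allowing fractional choices, the relaxed optimum would be about 70.7, but projects are indivisible.
Orion + Atlas + Rigel + Altair + Mira: cost 12 + 4 + 4 + 7 + 8 = 35 ≤ 36, return 14 + 17 + 6 + 18 + 15 = 70.
Orion + Atlas + Altair + Mira: cost 12 + 4 + 7 + 8 = 31 ≤ 36, return 14 + 17 + 18 + 15 = 64.
Atlas + Capella + Altair + Mira: cost 4 + 15 + 7 + 8 = 34 ≤ 36, return 17 + 10 + 18 + 15 = 60.
Best is Orion, Atlas, Rigel, Altair, and Mira with total return 70.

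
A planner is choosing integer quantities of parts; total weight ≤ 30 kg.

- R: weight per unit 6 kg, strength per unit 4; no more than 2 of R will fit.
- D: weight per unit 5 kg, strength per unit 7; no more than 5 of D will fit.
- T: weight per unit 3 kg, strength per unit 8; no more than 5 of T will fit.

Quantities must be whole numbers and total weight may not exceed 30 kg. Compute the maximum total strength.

3×D and 5×T: weight 30 ≤ 30, strength 3·7 + 5·8 = 61.
2×D and 5×T: weight 25 ≤ 30, strength 2·7 + 5·8 = 54.
Best is 61.

61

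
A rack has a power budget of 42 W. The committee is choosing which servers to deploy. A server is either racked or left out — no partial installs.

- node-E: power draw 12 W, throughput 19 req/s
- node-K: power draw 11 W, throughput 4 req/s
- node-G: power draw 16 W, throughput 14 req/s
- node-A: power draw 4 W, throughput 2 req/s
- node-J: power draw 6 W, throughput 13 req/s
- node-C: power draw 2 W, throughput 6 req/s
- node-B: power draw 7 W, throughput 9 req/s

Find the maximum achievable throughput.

Allowing fractional choices, the relaxed optimum would be about 60.1, but servers are indivisible.
node-E + node-G + node-J + node-B: power draw 12 + 16 + 6 + 7 = 41 ≤ 42, throughput 19 + 14 + 13 + 9 = 55.
node-E + node-G + node-A + node-J + node-C: power draw 12 + 16 + 4 + 6 + 2 = 40 ≤ 42, throughput 19 + 14 + 2 + 13 + 6 = 54.
Best is node-E, node-G, node-J, and node-B with total throughput 55.

55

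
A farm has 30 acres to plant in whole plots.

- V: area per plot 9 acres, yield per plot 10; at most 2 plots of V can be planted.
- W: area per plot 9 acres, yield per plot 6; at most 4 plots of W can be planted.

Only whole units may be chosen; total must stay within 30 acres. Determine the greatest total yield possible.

26

1×V and 2×W: area 27 ≤ 30, yield 1·10 + 2·6 = 22.
2×V and 1×W: area 27 ≤ 30, yield 2·10 + 1·6 = 26.
Best is 26.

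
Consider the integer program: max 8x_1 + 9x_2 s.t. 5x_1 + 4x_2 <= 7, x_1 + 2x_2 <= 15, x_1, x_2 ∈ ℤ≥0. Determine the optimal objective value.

9

Relaxing integrality, the LP optimum is 15.75 at (x_1,x_2) = (0, 1.75), which is not an integer point.
(x_1,x_2)=(0,1): 5·0+4·1=4≤7, 1·0+2·1=2≤15, objective 9.
(x_1,x_2)=(1,0): 5·1+4·0=5≤7, 1·1+2·0=1≤15, objective 8.
(x_1,x_2)=(0,0): 5·0+4·0=0≤7, 1·0+2·0=0≤15, objective 0.
No feasible integer point exceeds 9.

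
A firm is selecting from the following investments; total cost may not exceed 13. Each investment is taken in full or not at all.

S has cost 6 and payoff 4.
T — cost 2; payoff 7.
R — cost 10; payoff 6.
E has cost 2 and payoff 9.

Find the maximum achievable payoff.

T + E: cost 2 + 2 = 4 ≤ 13, payoff 7 + 9 = 16.
S + T + E: cost 6 + 2 + 2 = 10 ≤ 13, payoff 4 + 7 + 9 = 20.
Best is S, T, and E with total payoff 20.

20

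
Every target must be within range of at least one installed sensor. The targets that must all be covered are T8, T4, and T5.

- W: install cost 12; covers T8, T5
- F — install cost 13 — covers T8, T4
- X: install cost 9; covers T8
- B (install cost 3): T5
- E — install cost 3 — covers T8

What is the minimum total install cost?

16

This is a weighted set-cover instance.
The greedy cost-per-new-target heuristic would pick B, E, and F for 19, but a cheaper cover exists.
Choose F and B: together they cover T8, T4, T5 — every target.
Total install cost: 13 + 3 = 16.
No cover costs less than 16.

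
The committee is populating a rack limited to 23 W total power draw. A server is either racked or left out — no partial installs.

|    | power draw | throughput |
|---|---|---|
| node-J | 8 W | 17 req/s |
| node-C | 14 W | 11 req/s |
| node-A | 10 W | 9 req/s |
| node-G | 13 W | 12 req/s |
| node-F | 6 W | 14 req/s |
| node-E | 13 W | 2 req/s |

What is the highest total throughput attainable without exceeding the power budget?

31

This is an integer program with binary decision variables.
Allowing fractional choices, the relaxed optimum would be about 39.3, but servers are indivisible.
node-J + node-F: power draw 8 + 6 = 14 ≤ 23, throughput 17 + 14 = 31.
node-J + node-G: power draw 8 + 13 = 21 ≤ 23, throughput 17 + 12 = 29.
Best is node-J and node-F with total throughput 31.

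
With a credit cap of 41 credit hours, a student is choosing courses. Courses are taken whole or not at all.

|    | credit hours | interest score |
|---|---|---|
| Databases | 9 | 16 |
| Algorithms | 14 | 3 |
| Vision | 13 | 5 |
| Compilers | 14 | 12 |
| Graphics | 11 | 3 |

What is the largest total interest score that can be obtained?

33

Allowing fractional choices, the relaxed optimum would be about 34.4, but courses are indivisible.
Databases + Compilers + Graphics: credit hours 9 + 14 + 11 = 34 ≤ 41, interest score 16 + 12 + 3 = 31.
Databases + Vision + Compilers: credit hours 9 + 13 + 14 = 36 ≤ 41, interest score 16 + 5 + 12 = 33.
Databases + Algorithms + Compilers: credit hours 9 + 14 + 14 = 37 ≤ 41, interest score 16 + 3 + 12 = 31.
Best is Databases, Vision, and Compilers with total interest score 33.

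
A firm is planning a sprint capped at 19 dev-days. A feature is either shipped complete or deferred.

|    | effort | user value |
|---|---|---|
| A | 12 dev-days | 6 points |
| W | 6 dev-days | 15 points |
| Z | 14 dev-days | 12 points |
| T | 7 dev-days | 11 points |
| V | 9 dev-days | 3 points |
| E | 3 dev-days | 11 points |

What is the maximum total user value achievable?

Allowing fractional choices, the relaxed optimum would be about 39.6, but features are indivisible.
W + V + E: effort 6 + 9 + 3 = 18 ≤ 19, user value 15 + 3 + 11 = 29.
W + T + E: effort 6 + 7 + 3 = 16 ≤ 19, user value 15 + 11 + 11 = 37.
W + E: effort 6 + 3 = 9 ≤ 19, user value 15 + 11 = 26.
Best is W, T, and E with total user value 37.

37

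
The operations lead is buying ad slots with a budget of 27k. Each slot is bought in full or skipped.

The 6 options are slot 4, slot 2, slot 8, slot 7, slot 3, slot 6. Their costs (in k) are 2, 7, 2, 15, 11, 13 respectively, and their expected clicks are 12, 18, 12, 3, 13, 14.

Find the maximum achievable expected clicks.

slot 4 + slot 2 + slot 8 + slot 7: cost 2 + 7 + 2 + 15 = 26 ≤ 27, expected clicks 12 + 18 + 12 + 3 = 45.
slot 4 + slot 2 + slot 8 + slot 6: cost 2 + 7 + 2 + 13 = 24 ≤ 27, expected clicks 12 + 18 + 12 + 14 = 56.
slot 4 + slot 2 + slot 8 + slot 3: cost 2 + 7 + 2 + 11 = 22 ≤ 27, expected clicks 12 + 18 + 12 + 13 = 55.
Best is slot 4, slot 2, slot 8, and slot 6 with total expected clicks 56.

56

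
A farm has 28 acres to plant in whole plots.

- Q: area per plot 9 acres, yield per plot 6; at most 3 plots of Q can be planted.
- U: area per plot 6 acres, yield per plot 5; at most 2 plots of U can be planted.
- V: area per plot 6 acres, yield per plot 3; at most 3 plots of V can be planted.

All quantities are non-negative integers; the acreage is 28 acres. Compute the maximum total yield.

Take 1×Q, 2×U, and 1×V: area 27 ≤ 28, yield 1·6 + 2·5 + 1·3 = 19.
U has the best ratio (5/6) and is taken to its limit of 2; remaining capacity is filled optimally with the others.

19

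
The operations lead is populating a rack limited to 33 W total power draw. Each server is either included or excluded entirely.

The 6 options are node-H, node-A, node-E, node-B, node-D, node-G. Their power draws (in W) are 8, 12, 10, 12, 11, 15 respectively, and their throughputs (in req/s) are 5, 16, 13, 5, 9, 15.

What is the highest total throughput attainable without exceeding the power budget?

Allowing fractional choices, the relaxed optimum would be about 40.0, but servers are indivisible.
node-A + node-E + node-D: power draw 12 + 10 + 11 = 33 ≤ 33, throughput 16 + 13 + 9 = 38.
node-H + node-A + node-E: power draw 8 + 12 + 10 = 30 ≤ 33, throughput 5 + 16 + 13 = 34.
Best is node-A, node-E, and node-D with total throughput 38.

38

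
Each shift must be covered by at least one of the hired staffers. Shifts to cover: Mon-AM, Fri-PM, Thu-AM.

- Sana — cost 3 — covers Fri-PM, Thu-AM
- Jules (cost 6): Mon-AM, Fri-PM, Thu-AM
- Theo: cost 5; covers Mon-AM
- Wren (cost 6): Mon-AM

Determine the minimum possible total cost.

The greedy cost-per-new-shift heuristic would pick Sana and Theo for 8, but a cheaper cover exists.
Jules alone covers Mon-AM, Fri-PM, Thu-AM — every shift.
Total cost: 6.
No cover costs less than 6.

6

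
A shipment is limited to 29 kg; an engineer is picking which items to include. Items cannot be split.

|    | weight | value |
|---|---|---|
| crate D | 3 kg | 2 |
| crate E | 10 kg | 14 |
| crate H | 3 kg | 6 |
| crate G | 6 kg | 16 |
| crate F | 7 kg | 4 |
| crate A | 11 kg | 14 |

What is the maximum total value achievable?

Allowing fractional choices, the relaxed optimum would be about 48.7, but items are indivisible.
crate E + crate G + crate A: weight 10 + 6 + 11 = 27 ≤ 29, value 14 + 16 + 14 = 44.
crate E + crate H + crate G + crate F: weight 10 + 3 + 6 + 7 = 26 ≤ 29, value 14 + 6 + 16 + 4 = 40.
crate D + crate E + crate H + crate G + crate F: weight 3 + 10 + 3 + 6 + 7 = 29 ≤ 29, value 2 + 14 + 6 + 16 + 4 = 42.
Best is crate E, crate G, and crate A with total value 44.

44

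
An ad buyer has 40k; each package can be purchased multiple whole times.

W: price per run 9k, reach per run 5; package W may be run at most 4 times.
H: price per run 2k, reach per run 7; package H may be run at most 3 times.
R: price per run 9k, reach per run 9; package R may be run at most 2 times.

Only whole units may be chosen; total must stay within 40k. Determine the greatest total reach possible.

44

H has the best ratio (7/2); taking only H gives at most 3×7 = 21 (stopped by the supply cap of 3).
Mixing does better — 1×W, 3×H, and 2×R: price 33 ≤ 40, reach 1·5 + 3·7 + 2·9 = 44.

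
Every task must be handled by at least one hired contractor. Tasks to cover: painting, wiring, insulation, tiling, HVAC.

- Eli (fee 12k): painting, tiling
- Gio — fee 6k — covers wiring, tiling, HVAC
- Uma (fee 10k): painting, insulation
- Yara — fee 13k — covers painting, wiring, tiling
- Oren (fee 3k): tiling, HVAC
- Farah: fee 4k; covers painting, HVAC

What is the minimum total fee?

16

The greedy cost-per-new-task heuristic would pick Oren, Farah, Gio, and Uma for 23, but a cheaper cover exists.
Choose Gio and Uma: together they cover painting, wiring, insulation, tiling, HVAC — every task.
Total fee: 6 + 10 = 16.
No cover costs less than 16.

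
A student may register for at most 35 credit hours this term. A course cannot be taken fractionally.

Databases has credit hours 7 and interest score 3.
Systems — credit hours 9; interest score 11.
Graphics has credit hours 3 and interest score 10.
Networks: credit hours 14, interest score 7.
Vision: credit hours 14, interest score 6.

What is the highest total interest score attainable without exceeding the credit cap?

31

Databases + Systems + Graphics + Networks: credit hours 7 + 9 + 3 + 14 = 33 ≤ 35, interest score 3 + 11 + 10 + 7 = 31.
Systems + Graphics + Networks: credit hours 9 + 3 + 14 = 26 ≤ 35, interest score 11 + 10 + 7 = 28.
Databases + Systems + Graphics + Vision: credit hours 7 + 9 + 3 + 14 = 33 ≤ 35, interest score 3 + 11 + 10 + 6 = 30.
Best is Databases, Systems, Graphics, and Networks with total interest score 31.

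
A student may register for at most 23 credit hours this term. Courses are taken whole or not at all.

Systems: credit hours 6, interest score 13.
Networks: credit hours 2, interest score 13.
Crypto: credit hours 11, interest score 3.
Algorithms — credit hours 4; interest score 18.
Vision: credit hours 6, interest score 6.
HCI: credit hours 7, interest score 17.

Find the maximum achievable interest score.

Allowing fractional choices, the relaxed optimum would be about 65.0, but courses are indivisible.
Systems + Algorithms + Vision + HCI: credit hours 6 + 4 + 6 + 7 = 23 ≤ 23, interest score 13 + 18 + 6 + 17 = 54.
Systems + Networks + Algorithms + HCI: credit hours 6 + 2 + 4 + 7 = 19 ≤ 23, interest score 13 + 13 + 18 + 17 = 61.
Networks + Algorithms + Vision + HCI: credit hours 2 + 4 + 6 + 7 = 19 ≤ 23, interest score 13 + 18 + 6 + 17 = 54.
Best is Systems, Networks, Algorithms, and HCI with total interest score 61.

61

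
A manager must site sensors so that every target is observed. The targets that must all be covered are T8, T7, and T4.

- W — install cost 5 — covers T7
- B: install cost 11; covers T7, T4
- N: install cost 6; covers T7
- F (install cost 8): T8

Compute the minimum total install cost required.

The greedy cost-per-new-target heuristic would pick W, F, and B for 24, but a cheaper cover exists.
Choose B and F: together they cover T8, T7, T4 — every target.
Total install cost: 11 + 8 = 19.
No cover costs less than 19.

19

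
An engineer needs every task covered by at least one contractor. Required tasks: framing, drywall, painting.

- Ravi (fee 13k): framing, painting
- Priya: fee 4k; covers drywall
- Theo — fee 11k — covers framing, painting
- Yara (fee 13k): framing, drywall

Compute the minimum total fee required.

Choose Priya and Theo: together they cover framing, drywall, painting — every task.
Total fee: 4 + 11 = 15.
No cover costs less than 15.

15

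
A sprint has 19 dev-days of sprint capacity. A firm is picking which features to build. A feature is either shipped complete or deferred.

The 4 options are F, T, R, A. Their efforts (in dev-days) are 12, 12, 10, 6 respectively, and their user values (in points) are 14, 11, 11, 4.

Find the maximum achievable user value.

18

This is an integer program with binary decision variables.
Take F and A: effort 12 + 6 = 18 ≤ 19, user value 14 + 4 = 18.
No other feasible combination does better.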